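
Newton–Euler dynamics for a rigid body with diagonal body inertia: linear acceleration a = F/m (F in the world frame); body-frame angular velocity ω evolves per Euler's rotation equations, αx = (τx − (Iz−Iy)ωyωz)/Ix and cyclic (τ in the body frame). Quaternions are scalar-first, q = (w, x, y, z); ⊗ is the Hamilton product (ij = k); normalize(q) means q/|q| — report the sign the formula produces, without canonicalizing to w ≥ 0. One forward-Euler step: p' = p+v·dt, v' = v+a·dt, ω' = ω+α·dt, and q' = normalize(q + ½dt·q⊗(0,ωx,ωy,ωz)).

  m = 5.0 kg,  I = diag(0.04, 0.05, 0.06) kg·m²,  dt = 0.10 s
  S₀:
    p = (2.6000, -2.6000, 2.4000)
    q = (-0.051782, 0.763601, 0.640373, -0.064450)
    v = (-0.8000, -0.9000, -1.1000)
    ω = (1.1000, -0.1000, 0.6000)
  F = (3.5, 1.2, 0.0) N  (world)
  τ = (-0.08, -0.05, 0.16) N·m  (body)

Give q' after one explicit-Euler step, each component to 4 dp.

2q̇ = q⊗(0,ω) = (-0.7372538, 0.3208186, -0.5238774, -0.8118396)
updated quaternion q' = (-0.0885, 0.7781, 0.6130, -0.1048)

q' = (-0.0885, 0.7781, 0.6130, -0.1048)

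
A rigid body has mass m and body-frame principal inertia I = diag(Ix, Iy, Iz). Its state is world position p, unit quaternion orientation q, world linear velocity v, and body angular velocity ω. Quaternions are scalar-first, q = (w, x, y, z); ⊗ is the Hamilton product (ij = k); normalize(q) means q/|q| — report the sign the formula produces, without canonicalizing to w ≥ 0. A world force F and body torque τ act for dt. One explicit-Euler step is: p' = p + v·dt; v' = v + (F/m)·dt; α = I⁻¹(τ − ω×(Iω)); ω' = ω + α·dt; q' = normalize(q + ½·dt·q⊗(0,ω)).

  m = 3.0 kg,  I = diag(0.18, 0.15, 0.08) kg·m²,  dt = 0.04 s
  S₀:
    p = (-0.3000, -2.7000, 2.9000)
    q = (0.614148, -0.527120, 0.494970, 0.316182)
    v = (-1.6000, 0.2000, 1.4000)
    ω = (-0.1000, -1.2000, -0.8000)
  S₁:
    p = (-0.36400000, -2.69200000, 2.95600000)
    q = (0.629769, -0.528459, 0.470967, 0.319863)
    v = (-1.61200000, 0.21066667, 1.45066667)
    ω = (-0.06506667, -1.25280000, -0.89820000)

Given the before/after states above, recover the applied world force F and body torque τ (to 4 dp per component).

velocity change Δv = (-0.01200000, 0.01066667, 0.05066667)
F = m·Δv/dt = (-0.9000, 0.8000, 3.8000)
rate change Δω = (0.03493333, -0.05280000, -0.09820000)
gyro term ω₀×Iω₀ = (-0.0672, 0.0080, -0.0036)
τ = I·(Δω/dt) + ω₀×(Iω₀) = (0.0900, -0.1900, -0.2000)

F = (-0.9000, 0.8000, 3.8000)
τ = (0.0900, -0.1900, -0.2000)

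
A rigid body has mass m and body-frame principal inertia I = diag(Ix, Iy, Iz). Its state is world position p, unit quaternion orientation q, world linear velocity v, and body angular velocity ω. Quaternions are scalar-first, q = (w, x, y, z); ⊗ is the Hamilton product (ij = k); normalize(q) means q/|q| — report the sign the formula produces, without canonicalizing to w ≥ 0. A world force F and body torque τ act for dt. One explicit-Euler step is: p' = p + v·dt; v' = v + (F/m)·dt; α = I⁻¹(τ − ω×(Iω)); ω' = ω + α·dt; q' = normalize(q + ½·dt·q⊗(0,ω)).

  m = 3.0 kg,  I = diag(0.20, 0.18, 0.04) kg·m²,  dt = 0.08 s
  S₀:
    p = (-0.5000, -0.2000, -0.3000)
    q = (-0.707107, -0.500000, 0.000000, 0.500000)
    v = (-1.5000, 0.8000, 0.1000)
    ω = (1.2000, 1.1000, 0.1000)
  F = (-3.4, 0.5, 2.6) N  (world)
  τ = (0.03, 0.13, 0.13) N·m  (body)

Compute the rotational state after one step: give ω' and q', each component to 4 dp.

ω' = (1.2182, 1.1492, 0.4128)
q' = (-0.6837, -0.5548, -0.0051, 0.4742)

α = I⁻¹(τ − ω×Iω) = (0.2270, 0.6156, 3.9100)
new body rate ω' = (1.2182, 1.1492, 0.4128)
2q̇ = q⊗(0,ω) = (0.5500000, -1.3985284, -0.1278177, -0.6207107)
updated quaternion q' = (-0.6837, -0.5548, -0.0051, 0.4742)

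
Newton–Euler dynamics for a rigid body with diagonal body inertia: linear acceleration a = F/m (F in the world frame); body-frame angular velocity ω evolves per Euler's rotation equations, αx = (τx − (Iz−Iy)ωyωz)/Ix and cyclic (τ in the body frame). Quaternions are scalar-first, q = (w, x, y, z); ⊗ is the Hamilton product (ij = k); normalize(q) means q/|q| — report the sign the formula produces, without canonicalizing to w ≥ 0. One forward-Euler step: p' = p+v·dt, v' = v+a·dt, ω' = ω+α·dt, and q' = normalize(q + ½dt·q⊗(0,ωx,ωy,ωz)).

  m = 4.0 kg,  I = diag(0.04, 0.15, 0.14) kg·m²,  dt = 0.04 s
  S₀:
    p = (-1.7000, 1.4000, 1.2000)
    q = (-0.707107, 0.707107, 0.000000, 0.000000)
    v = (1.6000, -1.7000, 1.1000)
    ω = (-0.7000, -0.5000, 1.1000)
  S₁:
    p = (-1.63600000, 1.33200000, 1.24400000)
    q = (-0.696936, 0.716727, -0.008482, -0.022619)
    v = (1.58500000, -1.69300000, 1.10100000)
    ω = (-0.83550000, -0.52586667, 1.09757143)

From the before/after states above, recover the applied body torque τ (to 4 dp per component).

τ = (-0.1300, -0.0200, 0.0300)

Δω = ω₁−ω₀ = (-0.13550000, -0.02586667, -0.00242857)
ω₀×(Iω₀) = (0.0055, 0.0770, 0.0385)
applied torque τ = (-0.1300, -0.0200, 0.0300)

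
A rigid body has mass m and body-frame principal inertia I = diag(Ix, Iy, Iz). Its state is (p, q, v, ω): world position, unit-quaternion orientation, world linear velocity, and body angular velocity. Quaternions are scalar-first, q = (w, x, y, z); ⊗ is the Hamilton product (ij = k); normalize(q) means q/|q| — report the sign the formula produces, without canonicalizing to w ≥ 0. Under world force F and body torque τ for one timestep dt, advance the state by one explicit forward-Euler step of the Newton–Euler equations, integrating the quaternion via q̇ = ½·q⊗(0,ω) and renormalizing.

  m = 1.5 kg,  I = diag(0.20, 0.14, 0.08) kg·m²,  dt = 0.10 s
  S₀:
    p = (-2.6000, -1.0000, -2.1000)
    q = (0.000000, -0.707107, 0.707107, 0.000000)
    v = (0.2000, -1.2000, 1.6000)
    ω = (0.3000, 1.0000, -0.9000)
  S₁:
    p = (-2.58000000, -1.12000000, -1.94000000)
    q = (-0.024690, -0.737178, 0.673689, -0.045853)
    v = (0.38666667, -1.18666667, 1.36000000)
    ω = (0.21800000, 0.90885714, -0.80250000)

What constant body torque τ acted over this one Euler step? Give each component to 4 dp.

τ = (-0.1100, -0.1600, 0.0600)

ω₁ − ω₀ = (-0.08200000, -0.09114286, 0.09750000)
gyro term ω₀×Iω₀ = (0.0540, -0.0324, -0.0180)
τ = I·(Δω/dt) + ω₀×(Iω₀) = (-0.1100, -0.1600, 0.0600)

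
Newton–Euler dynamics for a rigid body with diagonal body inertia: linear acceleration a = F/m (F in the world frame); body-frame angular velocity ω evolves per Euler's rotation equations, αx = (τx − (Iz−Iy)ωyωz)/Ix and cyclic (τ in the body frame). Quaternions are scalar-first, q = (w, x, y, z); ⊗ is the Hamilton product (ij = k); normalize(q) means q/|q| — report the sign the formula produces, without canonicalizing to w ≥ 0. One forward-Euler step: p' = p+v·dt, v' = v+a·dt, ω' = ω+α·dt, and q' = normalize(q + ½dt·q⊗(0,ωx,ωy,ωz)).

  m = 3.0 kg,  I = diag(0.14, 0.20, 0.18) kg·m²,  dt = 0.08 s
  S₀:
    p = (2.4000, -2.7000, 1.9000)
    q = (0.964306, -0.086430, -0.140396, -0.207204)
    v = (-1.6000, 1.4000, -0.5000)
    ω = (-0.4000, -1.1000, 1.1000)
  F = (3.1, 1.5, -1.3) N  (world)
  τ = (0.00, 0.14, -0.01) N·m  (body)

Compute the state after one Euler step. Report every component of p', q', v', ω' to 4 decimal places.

precession coupling ω×(Iω) = (0.0242, 0.0176, 0.0264)
α = I⁻¹(τ − ω×Iω) = (-0.1729, 0.6120, -0.2022)
ω + α·dt = (-0.4138, -1.0510, 1.0838)
q⊗(0,ω) = (0.0389168, -0.7680824, -0.8827820, 1.0996512)
q' = normalize(q + ½dt·q⊗(0,ω)) = (0.9639, -0.1169, -0.1753, -0.1629)
a = F/m = (1.0333, 0.5000, -0.4333)
p' = p + v·dt = (2.2720, -2.5880, 1.8600)
v + (F/m)dt = (-1.5173, 1.4400, -0.5347)

p' = (2.2720, -2.5880, 1.8600)
q' = (0.9639, -0.1169, -0.1753, -0.1629)
v' = (-1.5173, 1.4400, -0.5347)
ω' = (-0.4138, -1.0510, 1.0838)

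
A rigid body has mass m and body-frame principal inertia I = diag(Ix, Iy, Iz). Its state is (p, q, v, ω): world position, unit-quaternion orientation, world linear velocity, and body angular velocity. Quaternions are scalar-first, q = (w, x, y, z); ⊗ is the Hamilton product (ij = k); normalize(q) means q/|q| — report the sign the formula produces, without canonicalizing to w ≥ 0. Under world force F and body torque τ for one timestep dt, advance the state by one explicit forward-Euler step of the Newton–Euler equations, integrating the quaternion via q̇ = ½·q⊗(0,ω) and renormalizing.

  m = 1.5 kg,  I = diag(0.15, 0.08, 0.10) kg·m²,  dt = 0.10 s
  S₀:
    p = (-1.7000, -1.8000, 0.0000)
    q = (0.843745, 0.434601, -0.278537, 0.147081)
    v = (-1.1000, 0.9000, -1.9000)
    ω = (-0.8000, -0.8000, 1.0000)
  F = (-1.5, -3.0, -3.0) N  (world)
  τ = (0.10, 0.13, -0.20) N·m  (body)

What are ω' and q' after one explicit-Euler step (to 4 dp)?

gyro term ω×Iω = (-0.0160, -0.0400, -0.0448)
α = I⁻¹(τ − ω×Iω) = (0.7733, 2.1250, -1.5520)
ω' = ω + α·dt = (-0.7227, -0.5875, 0.8448)
2q̇ = q⊗(0,ω) = (-0.0222298, -0.8358682, -1.2272618, 0.2732346)
q' = normalize(q + ½dt·q⊗(0,ω)) = (0.8402, 0.3917, -0.3389, 0.1603)

ω' = (-0.7227, -0.5875, 0.8448)
q' = (0.8402, 0.3917, -0.3389, 0.1603)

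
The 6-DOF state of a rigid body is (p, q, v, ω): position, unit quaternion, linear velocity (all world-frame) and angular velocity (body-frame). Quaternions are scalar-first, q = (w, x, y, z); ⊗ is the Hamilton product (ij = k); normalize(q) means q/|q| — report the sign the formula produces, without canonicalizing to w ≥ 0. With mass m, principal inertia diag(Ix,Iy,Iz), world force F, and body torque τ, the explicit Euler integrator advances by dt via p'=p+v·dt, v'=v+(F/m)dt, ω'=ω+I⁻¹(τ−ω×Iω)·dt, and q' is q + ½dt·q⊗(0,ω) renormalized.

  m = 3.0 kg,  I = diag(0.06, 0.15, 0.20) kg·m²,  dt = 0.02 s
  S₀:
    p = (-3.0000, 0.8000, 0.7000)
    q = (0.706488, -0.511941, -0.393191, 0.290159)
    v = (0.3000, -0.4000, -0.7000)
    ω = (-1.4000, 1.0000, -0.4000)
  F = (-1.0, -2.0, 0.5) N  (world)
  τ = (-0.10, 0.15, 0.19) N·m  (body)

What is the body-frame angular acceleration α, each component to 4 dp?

α = (-1.3333, 1.5227, 1.5800)

precession coupling ω×(Iω) = (-0.0200, -0.0784, -0.1260)
angular accel α = (-1.3333, 1.5227, 1.5800)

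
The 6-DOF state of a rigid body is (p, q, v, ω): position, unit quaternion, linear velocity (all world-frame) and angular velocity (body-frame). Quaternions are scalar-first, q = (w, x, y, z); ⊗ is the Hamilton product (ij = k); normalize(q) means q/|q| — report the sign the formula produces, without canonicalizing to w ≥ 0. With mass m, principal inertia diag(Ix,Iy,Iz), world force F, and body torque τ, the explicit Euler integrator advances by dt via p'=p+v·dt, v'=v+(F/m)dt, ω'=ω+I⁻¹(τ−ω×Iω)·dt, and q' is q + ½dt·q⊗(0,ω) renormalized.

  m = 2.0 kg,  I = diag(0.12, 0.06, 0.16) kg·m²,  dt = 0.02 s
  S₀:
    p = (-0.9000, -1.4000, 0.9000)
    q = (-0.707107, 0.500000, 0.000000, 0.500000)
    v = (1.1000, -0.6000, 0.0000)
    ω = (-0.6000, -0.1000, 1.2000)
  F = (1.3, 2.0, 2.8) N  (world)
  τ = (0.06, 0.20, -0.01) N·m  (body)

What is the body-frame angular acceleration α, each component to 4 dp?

α = (0.6000, 2.8533, -0.0400)

precession coupling ω×(Iω) = (-0.0120, 0.0288, -0.0036)
α = I⁻¹(τ − ω×Iω) = (0.6000, 2.8533, -0.0400)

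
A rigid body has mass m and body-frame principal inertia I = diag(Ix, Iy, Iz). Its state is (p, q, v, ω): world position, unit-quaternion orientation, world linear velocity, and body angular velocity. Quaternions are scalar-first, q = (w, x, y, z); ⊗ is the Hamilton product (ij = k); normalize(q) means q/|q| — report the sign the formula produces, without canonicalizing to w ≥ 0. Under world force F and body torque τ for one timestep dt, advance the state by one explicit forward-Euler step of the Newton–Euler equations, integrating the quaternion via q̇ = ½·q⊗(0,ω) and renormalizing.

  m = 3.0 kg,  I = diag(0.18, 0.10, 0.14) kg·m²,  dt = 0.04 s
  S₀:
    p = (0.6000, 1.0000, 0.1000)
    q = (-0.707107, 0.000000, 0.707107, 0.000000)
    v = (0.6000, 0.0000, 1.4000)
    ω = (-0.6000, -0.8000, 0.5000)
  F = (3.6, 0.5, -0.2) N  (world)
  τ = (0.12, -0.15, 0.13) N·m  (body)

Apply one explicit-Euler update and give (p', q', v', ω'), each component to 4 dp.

p' = (0.6240, 1.0000, 0.1560)
q' = (-0.6956, 0.0156, 0.7182, 0.0014)
v' = (0.6480, 0.0067, 1.3973)
ω' = (-0.5698, -0.8552, 0.5481)

p' = p + v·dt = (0.6240, 1.0000, 0.1560)
new velocity v' = (0.6480, 0.0067, 1.3973)
angular accel α = (0.7556, -1.3800, 1.2029)
ω + α·dt = (-0.5698, -0.8552, 0.5481)
2q̇ = q⊗(0,ω) = (0.5656856, 0.7778177, 0.5656856, 0.0707107)
q + ½dt·q⊗(0,ω), renormalized = (-0.6956, 0.0156, 0.7182, 0.0014)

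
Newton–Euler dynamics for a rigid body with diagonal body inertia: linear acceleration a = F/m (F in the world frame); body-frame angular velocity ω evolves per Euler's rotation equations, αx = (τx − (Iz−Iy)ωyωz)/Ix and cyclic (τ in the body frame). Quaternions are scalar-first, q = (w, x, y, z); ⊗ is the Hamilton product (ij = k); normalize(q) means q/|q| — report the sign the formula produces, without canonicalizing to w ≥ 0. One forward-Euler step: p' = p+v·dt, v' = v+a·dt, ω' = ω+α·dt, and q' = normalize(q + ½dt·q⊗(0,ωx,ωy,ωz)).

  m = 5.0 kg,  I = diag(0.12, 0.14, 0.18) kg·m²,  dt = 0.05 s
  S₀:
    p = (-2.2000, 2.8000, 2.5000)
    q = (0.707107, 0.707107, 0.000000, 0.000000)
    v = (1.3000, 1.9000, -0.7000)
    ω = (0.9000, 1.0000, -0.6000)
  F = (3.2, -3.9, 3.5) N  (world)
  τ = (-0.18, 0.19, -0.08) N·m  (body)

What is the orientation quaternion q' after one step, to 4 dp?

q⊗(0,ω) = (-0.6363963, 0.6363963, 1.1313712, 0.2828428)
q + ½dt·q⊗(0,ω), renormalized = (0.6907, 0.7225, 0.0283, 0.0071)

q' = (0.6907, 0.7225, 0.0283, 0.0071)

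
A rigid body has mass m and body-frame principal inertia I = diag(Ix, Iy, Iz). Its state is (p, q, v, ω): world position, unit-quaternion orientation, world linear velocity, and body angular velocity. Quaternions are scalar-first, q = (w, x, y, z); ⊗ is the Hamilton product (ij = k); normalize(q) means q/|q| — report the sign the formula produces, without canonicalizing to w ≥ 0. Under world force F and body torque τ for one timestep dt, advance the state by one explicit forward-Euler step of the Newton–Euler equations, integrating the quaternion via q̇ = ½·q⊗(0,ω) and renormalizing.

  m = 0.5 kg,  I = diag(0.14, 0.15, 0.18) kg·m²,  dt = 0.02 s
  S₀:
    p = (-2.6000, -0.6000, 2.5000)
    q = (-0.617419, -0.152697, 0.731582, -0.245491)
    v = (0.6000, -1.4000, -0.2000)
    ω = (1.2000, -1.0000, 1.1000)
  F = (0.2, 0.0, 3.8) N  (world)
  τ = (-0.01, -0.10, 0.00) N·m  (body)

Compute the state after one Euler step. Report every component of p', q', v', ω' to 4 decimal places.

p' = (-2.5880, -0.6280, 2.4960)
q' = (-0.6055, -0.1545, 0.7364, -0.2595)
v' = (0.6080, -1.4000, -0.0480)
ω' = (1.2033, -1.0063, 1.1013)

new position p' = (-2.5880, -0.6280, 2.4960)
v' = v + a·dt = (0.6080, -1.4000, -0.0480)
ω×(Iω) gyroscopic = (-0.0330, -0.0528, -0.0120)
α = I⁻¹(τ − ω×Iω) = (0.1643, -0.3147, 0.0667)
ω + α·dt = (1.2033, -1.0063, 1.1013)
Hamilton product q⊗(0,ω) = (1.1848585, -0.1816536, 0.4907965, -1.4043623)
q' = normalize(q + ½dt·q⊗(0,ω)) = (-0.6055, -0.1545, 0.7364, -0.2595)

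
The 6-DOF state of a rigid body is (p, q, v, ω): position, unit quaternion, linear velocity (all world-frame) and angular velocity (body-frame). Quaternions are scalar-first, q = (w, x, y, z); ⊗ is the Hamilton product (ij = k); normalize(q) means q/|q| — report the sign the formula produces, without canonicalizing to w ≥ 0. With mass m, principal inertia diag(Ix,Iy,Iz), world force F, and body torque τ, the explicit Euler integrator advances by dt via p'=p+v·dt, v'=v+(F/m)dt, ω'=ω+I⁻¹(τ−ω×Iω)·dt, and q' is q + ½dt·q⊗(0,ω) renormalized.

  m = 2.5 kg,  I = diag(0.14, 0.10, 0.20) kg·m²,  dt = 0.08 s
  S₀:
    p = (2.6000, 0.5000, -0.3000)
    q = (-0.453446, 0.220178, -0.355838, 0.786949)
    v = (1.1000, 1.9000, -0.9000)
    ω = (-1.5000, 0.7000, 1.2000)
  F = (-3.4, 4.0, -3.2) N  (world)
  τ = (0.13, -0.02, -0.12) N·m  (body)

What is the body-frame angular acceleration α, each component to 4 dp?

α = (0.3286, -1.2800, -0.8100)

precession coupling ω×(Iω) = (0.0840, 0.1080, 0.0420)
(τ − ω×Iω)/I = (0.3286, -1.2800, -0.8100)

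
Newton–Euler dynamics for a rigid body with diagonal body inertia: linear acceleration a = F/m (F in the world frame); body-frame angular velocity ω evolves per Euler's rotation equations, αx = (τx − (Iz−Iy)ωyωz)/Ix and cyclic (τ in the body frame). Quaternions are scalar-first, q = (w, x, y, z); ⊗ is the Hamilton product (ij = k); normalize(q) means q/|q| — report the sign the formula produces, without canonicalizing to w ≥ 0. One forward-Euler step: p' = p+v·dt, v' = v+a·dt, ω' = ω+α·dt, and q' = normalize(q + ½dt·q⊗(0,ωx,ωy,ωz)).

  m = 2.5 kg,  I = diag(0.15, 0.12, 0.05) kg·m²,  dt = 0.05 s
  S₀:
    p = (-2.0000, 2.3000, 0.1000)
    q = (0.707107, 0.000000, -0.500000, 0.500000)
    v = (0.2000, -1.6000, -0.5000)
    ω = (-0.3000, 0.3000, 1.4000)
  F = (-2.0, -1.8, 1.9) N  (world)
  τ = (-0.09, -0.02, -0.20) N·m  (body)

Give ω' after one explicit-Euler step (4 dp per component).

ω' = (-0.3202, 0.3092, 1.1973)

angular accel α = (-0.4040, 0.1833, -4.0540)
ω' = ω + α·dt = (-0.3202, 0.3092, 1.1973)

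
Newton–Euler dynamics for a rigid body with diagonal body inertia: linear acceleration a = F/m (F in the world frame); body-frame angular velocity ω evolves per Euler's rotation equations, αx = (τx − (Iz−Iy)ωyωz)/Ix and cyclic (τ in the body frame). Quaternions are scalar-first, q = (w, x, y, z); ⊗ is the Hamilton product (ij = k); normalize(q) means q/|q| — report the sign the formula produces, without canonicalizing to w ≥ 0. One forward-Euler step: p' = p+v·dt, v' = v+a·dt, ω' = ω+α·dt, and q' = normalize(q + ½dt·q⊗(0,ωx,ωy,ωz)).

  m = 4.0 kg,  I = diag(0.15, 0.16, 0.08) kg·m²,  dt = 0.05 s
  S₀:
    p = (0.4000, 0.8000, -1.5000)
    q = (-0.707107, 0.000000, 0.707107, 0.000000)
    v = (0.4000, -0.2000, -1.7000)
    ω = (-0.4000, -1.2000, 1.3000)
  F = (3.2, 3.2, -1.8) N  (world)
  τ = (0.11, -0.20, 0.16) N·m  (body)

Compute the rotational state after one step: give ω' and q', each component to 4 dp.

ω' = (-0.4049, -1.2511, 1.3970)
q' = (-0.6852, 0.0300, 0.7276, -0.0159)

ω×(Iω) gyroscopic = (0.1248, -0.0364, 0.0048)
α = I⁻¹(τ − ω×Iω) = (-0.0987, -1.0225, 1.9400)
ω' = ω + α·dt = (-0.4049, -1.2511, 1.3970)
q⊗(0,ω) = (0.8485284, 1.2020819, 0.8485284, -0.6363963)
updated quaternion q' = (-0.6852, 0.0300, 0.7276, -0.0159)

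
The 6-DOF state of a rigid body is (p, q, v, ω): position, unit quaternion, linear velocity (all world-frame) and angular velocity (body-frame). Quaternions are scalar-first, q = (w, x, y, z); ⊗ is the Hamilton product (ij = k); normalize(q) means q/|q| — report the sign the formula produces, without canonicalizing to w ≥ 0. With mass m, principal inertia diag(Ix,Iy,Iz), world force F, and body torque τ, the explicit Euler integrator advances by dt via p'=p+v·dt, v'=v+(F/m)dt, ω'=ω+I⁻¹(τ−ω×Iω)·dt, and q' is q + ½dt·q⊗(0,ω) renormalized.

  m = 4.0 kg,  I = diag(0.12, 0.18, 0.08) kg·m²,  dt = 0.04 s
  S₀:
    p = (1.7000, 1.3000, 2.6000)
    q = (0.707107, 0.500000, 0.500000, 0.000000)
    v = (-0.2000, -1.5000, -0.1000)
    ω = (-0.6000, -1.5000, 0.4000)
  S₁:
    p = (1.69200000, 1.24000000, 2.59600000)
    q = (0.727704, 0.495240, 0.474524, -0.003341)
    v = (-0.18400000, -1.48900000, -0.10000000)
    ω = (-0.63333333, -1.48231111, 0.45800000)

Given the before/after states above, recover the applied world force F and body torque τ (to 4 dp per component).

Δω = ω₁−ω₀ = (-0.03333333, 0.01768889, 0.05800000)
I·α + gyro = (-0.0400, 0.0700, 0.1700)
velocity change Δv = (0.01600000, 0.01100000, 0.00000000)
applied force F = (1.6000, 1.1000, 0.0000)

F = (1.6000, 1.1000, 0.0000)
τ = (-0.0400, 0.0700, 0.1700)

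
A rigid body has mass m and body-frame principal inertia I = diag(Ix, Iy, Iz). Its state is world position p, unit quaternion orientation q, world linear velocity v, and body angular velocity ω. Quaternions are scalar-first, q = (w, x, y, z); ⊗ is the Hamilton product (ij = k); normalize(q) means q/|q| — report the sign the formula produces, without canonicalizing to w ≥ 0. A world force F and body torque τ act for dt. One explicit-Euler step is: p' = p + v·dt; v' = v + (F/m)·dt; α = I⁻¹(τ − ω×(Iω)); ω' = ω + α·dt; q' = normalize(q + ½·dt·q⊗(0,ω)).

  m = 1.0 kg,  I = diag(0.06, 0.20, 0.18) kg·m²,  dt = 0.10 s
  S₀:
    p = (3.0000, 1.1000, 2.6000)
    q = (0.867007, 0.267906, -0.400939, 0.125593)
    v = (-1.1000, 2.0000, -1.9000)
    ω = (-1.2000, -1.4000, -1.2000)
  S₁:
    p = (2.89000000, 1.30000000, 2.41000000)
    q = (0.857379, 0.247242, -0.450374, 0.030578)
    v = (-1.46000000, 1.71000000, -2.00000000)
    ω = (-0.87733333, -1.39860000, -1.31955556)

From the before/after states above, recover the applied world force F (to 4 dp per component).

F = (-3.6000, -2.9000, -1.0000)

v₁ − v₀ = (-0.36000000, -0.29000000, -0.10000000)
F = m·Δv/dt = (-3.6000, -2.9000, -1.0000)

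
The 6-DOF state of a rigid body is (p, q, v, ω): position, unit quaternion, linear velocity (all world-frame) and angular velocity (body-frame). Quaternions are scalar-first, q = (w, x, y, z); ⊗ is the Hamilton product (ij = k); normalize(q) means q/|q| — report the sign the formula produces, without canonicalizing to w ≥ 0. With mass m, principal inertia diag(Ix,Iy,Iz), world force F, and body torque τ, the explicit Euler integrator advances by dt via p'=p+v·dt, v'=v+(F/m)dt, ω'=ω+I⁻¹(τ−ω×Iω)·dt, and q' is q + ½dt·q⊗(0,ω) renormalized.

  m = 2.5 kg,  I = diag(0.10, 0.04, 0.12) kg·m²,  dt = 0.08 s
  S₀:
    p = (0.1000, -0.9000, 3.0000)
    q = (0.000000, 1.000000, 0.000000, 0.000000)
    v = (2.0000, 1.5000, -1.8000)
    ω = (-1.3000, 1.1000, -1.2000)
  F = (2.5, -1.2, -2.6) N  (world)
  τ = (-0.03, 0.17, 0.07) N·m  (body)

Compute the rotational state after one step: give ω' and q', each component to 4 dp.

ω' = (-1.2395, 1.5024, -1.2105)
q' = (0.0518, 0.9965, 0.0478, 0.0438)

precession coupling ω×(Iω) = (-0.1056, -0.0312, 0.0858)
α = I⁻¹(τ − ω×Iω) = (0.7560, 5.0300, -0.1317)
ω + α·dt = (-1.2395, 1.5024, -1.2105)
2q̇ = q⊗(0,ω) = (1.3000000, 0.0000000, 1.2000000, 1.1000000)
q + ½dt·q⊗(0,ω), renormalized = (0.0518, 0.9965, 0.0478, 0.0438)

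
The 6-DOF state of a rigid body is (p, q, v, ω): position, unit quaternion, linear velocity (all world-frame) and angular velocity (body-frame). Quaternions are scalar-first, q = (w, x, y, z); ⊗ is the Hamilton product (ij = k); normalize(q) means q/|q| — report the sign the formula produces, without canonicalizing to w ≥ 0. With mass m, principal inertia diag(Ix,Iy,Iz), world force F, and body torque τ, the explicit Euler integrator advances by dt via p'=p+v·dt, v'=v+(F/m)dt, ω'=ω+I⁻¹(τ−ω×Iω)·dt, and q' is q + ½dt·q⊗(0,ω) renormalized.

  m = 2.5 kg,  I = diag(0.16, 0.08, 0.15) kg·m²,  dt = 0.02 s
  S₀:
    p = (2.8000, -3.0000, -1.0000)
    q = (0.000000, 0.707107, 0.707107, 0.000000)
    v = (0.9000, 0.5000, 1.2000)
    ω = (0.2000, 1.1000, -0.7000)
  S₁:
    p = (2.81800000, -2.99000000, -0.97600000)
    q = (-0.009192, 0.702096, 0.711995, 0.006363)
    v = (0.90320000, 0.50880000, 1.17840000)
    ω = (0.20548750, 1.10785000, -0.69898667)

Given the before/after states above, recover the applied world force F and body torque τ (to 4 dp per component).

velocity change Δv = (0.00320000, 0.00880000, -0.02160000)
applied force F = (0.4000, 1.1000, -2.7000)
Δω = ω₁−ω₀ = (0.00548750, 0.00785000, 0.00101333)
τ = I·(Δω/dt) + ω₀×(Iω₀) = (-0.0100, 0.0300, -0.0100)

F = (0.4000, 1.1000, -2.7000)
τ = (-0.0100, 0.0300, -0.0100)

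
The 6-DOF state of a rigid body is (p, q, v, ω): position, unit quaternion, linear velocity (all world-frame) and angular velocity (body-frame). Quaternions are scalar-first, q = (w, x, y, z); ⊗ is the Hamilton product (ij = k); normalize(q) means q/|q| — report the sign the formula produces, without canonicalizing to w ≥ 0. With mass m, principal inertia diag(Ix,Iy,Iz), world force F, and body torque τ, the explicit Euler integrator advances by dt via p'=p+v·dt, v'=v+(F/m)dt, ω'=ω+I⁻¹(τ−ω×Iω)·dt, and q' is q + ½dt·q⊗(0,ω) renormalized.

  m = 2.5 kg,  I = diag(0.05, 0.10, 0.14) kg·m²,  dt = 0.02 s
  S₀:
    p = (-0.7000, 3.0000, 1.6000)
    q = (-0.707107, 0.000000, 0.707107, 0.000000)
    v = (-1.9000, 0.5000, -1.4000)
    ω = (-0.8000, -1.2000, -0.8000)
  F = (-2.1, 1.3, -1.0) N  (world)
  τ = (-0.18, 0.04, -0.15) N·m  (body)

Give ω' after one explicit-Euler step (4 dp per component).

ω' = (-0.8874, -1.1805, -0.8283)

angular accel α = (-4.3680, 0.9760, -1.4143)
ω' = ω + α·dt = (-0.8874, -1.1805, -0.8283)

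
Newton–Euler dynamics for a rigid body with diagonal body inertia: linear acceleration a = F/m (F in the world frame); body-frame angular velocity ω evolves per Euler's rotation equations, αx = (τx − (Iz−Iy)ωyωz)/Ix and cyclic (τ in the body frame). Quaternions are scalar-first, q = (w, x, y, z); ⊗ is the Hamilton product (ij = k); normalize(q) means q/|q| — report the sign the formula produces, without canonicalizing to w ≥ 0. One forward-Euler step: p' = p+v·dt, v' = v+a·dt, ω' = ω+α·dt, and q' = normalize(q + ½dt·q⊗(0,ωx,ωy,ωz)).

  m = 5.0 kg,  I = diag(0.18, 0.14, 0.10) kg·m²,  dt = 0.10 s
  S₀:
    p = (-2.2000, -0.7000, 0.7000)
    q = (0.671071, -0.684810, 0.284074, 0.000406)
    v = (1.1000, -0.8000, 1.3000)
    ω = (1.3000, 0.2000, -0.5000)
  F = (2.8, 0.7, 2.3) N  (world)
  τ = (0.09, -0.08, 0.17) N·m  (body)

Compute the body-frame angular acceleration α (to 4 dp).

α = (0.4778, -0.2000, 1.8040)

gyro term ω×Iω = (0.0040, -0.0520, -0.0104)
(τ − ω×Iω)/I = (0.4778, -0.2000, 1.8040)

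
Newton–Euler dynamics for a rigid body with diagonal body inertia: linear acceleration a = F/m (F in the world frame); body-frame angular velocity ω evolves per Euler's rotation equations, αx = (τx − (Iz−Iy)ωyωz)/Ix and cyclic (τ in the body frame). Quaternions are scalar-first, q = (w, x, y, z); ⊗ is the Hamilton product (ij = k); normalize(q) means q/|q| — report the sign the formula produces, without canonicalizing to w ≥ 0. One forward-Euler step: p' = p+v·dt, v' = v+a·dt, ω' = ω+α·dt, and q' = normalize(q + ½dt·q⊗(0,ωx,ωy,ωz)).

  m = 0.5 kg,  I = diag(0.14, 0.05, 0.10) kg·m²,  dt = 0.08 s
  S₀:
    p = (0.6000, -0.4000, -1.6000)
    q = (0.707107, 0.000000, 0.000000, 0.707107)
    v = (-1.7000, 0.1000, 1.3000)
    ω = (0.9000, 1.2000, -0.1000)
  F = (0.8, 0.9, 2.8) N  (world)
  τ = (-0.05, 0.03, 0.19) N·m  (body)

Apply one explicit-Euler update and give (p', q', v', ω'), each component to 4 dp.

(τ − ω×Iω)/I = (-0.3143, 0.6720, 2.8720)
ω' = ω + α·dt = (0.8749, 1.2538, 0.1298)
Hamilton product q⊗(0,ω) = (0.0707107, -0.2121321, 1.4849247, -0.0707107)
q' = normalize(q + ½dt·q⊗(0,ω)) = (0.7087, -0.0085, 0.0593, 0.7030)
a = F/m = (1.6000, 1.8000, 5.6000)
p' = p + v·dt = (0.4640, -0.3920, -1.4960)
v' = v + a·dt = (-1.5720, 0.2440, 1.7480)

p' = (0.4640, -0.3920, -1.4960)
q' = (0.7087, -0.0085, 0.0593, 0.7030)
v' = (-1.5720, 0.2440, 1.7480)
ω' = (0.8749, 1.2538, 0.1298)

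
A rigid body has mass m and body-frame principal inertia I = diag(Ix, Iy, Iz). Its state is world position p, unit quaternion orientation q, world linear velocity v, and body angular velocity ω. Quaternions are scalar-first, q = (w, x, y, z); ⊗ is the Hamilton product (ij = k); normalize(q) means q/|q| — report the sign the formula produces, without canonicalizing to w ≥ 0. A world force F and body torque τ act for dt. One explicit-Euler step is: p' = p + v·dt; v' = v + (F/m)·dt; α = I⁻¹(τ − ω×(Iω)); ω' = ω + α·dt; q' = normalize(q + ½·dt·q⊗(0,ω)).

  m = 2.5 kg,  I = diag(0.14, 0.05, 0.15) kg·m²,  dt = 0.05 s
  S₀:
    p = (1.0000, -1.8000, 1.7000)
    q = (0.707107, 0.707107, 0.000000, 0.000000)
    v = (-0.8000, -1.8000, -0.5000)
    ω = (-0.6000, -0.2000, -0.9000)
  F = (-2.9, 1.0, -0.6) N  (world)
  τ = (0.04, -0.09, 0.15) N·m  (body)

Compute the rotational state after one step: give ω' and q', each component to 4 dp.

ω' = (-0.5921, -0.2846, -0.8464)
q' = (0.7174, 0.6962, 0.0124, -0.0194)

precession coupling ω×(Iω) = (0.0180, -0.0054, -0.0108)
α = I⁻¹(τ − ω×Iω) = (0.1571, -1.6920, 1.0720)
ω' = ω + α·dt = (-0.5921, -0.2846, -0.8464)
q⊗(0,ω) = (0.4242642, -0.4242642, 0.4949749, -0.7778177)
q' = normalize(q + ½dt·q⊗(0,ω)) = (0.7174, 0.6962, 0.0124, -0.0194)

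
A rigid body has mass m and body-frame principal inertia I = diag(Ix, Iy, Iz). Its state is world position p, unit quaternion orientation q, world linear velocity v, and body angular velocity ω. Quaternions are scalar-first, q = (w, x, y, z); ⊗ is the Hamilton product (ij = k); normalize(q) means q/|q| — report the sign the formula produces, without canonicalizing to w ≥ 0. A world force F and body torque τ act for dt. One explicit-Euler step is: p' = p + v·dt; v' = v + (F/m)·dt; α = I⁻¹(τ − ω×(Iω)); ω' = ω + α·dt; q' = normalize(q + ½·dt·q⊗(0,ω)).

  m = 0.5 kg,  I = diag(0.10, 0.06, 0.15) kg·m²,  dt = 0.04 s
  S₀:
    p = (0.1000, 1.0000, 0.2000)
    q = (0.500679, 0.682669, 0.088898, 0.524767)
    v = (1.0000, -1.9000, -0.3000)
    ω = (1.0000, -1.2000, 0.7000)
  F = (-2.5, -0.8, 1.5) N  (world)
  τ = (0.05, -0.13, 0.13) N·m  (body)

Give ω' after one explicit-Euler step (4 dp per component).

gyro term ω×Iω = (-0.0756, -0.0350, 0.0480)
α = I⁻¹(τ − ω×Iω) = (1.2560, -1.5833, 0.5467)
ω + α·dt = (1.0502, -1.2633, 0.7219)

ω' = (1.0502, -1.2633, 0.7219)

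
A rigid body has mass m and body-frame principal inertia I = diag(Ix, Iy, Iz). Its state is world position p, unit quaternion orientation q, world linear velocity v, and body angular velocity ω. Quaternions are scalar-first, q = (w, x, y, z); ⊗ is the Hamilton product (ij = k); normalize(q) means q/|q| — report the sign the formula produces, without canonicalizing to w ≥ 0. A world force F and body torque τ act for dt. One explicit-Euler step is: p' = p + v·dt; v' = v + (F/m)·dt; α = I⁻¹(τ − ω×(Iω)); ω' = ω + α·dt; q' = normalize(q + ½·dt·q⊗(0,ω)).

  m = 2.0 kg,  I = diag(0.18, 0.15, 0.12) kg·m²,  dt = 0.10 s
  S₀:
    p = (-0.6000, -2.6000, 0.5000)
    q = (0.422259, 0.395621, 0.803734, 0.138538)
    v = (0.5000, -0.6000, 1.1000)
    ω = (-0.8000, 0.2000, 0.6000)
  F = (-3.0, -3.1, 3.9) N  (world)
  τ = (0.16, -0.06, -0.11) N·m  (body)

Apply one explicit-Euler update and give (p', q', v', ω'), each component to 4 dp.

(τ − ω×Iω)/I = (0.9089, -0.2080, -0.9567)
new body rate ω' = (-0.7091, 0.1792, 0.5043)
q⊗(0,ω) = (0.0726272, 0.1167256, -0.2637512, 0.9754668)
updated quaternion q' = (0.4253, 0.4009, 0.7895, 0.1871)
p + v·dt = (-0.5500, -2.6600, 0.6100)
new velocity v' = (0.3500, -0.7550, 1.2950)

p' = (-0.5500, -2.6600, 0.6100)
q' = (0.4253, 0.4009, 0.7895, 0.1871)
v' = (0.3500, -0.7550, 1.2950)
ω' = (-0.7091, 0.1792, 0.5043)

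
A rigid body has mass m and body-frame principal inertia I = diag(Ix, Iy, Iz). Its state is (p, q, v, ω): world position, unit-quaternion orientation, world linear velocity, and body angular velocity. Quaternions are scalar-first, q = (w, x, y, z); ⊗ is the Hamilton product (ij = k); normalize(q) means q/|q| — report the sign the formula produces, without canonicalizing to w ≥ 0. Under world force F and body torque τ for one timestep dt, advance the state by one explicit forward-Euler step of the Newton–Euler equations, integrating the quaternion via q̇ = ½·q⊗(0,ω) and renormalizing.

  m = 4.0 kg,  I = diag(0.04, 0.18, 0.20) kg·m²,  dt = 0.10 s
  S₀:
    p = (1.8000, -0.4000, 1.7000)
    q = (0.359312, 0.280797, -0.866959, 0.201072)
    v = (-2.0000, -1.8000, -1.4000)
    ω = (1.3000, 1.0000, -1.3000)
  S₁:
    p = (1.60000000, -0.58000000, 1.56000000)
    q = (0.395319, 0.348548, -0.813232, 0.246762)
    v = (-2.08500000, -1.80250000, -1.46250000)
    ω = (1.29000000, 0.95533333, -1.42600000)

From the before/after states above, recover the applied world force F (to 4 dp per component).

v₁ − v₀ = (-0.08500000, -0.00250000, -0.06250000)
m·(v₁−v₀)/dt = (-3.4000, -0.1000, -2.5000)

F = (-3.4000, -0.1000, -2.5000)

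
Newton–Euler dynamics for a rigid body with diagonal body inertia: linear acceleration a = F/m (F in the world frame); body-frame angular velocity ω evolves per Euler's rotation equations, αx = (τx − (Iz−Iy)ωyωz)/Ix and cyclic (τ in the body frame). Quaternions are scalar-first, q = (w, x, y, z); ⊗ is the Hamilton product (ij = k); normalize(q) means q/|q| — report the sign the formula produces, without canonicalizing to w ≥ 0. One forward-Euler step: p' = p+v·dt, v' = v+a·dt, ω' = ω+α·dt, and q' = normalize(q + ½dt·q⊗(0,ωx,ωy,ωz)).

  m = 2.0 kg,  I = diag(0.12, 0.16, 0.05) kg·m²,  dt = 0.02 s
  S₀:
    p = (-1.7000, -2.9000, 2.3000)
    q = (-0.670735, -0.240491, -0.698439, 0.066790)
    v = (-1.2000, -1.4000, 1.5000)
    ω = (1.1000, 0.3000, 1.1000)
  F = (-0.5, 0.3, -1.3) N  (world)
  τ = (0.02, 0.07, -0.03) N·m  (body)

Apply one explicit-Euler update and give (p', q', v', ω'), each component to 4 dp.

precession coupling ω×(Iω) = (-0.0363, 0.0847, 0.0132)
angular accel α = (0.4692, -0.0919, -0.8640)
ω + α·dt = (1.1094, 0.2982, 1.0827)
2q̇ = q⊗(0,ω) = (0.4006028, -1.5261284, 0.1367886, -0.0416729)
updated quaternion q' = (-0.6666, -0.2557, -0.6970, 0.0664)
linear accel F/m = (-0.2500, 0.1500, -0.6500)
p + v·dt = (-1.7240, -2.9280, 2.3300)
v' = v + a·dt = (-1.2050, -1.3970, 1.4870)

p' = (-1.7240, -2.9280, 2.3300)
q' = (-0.6666, -0.2557, -0.6970, 0.0664)
v' = (-1.2050, -1.3970, 1.4870)
ω' = (1.1094, 0.2982, 1.0827)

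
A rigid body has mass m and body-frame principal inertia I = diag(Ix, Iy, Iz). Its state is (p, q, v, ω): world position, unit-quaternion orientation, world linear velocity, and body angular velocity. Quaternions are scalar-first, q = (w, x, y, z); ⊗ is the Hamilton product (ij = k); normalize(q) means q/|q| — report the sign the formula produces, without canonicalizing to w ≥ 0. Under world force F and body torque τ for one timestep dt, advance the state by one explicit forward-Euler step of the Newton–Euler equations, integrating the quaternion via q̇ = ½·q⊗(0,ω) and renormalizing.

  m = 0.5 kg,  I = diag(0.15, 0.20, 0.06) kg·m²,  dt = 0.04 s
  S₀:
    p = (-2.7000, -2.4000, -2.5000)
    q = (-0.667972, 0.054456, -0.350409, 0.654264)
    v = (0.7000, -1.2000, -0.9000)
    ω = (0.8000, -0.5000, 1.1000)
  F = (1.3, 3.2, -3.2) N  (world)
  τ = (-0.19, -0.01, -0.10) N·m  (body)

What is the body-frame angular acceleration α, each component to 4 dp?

gyro term ω×Iω = (0.0770, 0.0792, -0.0200)
(τ − ω×Iω)/I = (-1.7800, -0.4460, -1.3333)

α = (-1.7800, -0.4460, -1.3333)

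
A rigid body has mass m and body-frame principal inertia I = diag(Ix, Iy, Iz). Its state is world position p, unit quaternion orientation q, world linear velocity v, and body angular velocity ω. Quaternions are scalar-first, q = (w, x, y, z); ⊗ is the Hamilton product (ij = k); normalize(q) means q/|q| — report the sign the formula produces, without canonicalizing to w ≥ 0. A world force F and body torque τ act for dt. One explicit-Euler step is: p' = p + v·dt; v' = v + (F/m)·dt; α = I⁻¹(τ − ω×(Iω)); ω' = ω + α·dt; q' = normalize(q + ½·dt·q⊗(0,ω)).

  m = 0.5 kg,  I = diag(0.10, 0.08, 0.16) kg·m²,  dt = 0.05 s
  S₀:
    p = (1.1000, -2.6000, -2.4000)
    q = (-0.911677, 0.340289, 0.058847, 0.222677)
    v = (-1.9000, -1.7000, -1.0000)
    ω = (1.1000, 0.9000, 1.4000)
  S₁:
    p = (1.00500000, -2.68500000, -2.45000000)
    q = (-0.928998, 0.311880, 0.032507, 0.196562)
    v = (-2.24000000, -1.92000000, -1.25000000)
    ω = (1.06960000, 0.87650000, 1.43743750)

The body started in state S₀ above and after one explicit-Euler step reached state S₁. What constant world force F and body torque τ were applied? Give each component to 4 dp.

F = (-3.4000, -2.2000, -2.5000)
τ = (0.0400, -0.1300, 0.1000)

Δv = v₁−v₀ = (-0.34000000, -0.22000000, -0.25000000)
applied force F = (-3.4000, -2.2000, -2.5000)
Δω = ω₁−ω₀ = (-0.03040000, -0.02350000, 0.03743750)
gyro term ω₀×Iω₀ = (0.1008, -0.0924, -0.0198)
τ = I·(Δω/dt) + ω₀×(Iω₀) = (0.0400, -0.1300, 0.1000)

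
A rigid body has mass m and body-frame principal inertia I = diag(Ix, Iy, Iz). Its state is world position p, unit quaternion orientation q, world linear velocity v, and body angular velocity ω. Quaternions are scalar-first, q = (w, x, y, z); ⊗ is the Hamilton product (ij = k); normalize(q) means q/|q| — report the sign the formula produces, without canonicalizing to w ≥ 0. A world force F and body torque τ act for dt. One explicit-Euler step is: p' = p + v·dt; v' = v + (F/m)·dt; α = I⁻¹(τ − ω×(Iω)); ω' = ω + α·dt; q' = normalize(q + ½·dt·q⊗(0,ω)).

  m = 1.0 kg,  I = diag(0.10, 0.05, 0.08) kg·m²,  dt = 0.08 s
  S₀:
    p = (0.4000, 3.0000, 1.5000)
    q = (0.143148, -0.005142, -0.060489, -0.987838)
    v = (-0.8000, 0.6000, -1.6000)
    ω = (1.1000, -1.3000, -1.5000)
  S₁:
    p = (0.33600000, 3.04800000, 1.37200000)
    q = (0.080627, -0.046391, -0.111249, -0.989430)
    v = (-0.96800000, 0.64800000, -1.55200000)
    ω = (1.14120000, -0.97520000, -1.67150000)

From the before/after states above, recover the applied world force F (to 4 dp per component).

Δv = v₁−v₀ = (-0.16800000, 0.04800000, 0.04800000)
m·(v₁−v₀)/dt = (-2.1000, 0.6000, 0.6000)

F = (-2.1000, 0.6000, 0.6000)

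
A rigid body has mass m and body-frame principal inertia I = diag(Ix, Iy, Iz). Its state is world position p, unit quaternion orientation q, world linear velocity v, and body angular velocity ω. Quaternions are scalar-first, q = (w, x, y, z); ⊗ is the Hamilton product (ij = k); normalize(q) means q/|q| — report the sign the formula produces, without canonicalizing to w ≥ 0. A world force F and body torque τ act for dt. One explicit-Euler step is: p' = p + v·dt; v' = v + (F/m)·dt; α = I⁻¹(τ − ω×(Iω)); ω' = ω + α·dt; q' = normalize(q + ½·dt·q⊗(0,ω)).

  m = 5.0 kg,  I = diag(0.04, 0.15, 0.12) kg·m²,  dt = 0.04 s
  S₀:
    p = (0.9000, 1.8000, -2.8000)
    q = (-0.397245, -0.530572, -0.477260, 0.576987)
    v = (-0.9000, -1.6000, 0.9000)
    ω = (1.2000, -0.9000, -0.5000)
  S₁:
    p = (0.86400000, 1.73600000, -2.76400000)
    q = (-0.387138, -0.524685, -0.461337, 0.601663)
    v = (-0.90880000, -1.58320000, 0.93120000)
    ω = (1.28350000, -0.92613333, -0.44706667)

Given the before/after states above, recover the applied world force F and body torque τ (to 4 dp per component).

F = (-1.1000, 2.1000, 3.9000)
τ = (0.0700, -0.0500, 0.0400)

ω₁ − ω₀ = (0.08350000, -0.02613333, 0.05293333)
precession coupling = (-0.0135, 0.0480, -0.1188)
I·α + gyro = (0.0700, -0.0500, 0.0400)
velocity change Δv = (-0.00880000, 0.01680000, 0.03120000)
F = m·Δv/dt = (-1.1000, 2.1000, 3.9000)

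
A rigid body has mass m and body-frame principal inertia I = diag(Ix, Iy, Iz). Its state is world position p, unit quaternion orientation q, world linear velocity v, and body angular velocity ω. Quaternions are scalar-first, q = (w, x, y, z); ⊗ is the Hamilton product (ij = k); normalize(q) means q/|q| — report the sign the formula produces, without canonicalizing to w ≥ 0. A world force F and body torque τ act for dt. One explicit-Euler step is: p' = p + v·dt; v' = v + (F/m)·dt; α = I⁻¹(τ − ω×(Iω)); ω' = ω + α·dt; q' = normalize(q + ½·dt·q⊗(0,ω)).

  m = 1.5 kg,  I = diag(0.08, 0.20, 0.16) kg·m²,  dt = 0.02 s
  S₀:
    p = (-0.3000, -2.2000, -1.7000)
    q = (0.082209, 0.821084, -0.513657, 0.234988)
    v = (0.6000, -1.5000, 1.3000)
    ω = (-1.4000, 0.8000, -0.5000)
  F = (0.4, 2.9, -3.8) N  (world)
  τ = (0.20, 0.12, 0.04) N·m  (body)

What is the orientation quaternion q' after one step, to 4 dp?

q' = (0.0990, 0.8205, -0.5121, 0.2339)

2q̇ = q⊗(0,ω) = (1.6779372, -0.0462545, 0.1473260, -0.1033571)
updated quaternion q' = (0.0990, 0.8205, -0.5121, 0.2339)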